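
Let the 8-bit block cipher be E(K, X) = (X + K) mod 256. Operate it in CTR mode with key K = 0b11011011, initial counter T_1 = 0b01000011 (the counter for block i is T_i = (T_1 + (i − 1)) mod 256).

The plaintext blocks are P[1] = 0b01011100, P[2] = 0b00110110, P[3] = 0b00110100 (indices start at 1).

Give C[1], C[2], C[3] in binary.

CTR encryption: S_i = E(K, T_i) where T_i is the counter for block i; C_i = P_i ⊕ S_i.
C[1]: T = 0b01000011, S = E(K, T) = 0b00011110; 0b01011100 ⊕ 0b00011110 = 0b01000010.
C[2]: T = 0b01000100, S = E(K, T) = 0b00011111; 0b00110110 ⊕ 0b00011111 = 0b00101001.
C[3]: T = 0b01000101, S = E(K, T) = 0b00100000; 0b00110100 ⊕ 0b00100000 = 0b00010100.

C[1] = 0b01000010, C[2] = 0b00101001, C[3] = 0b00010100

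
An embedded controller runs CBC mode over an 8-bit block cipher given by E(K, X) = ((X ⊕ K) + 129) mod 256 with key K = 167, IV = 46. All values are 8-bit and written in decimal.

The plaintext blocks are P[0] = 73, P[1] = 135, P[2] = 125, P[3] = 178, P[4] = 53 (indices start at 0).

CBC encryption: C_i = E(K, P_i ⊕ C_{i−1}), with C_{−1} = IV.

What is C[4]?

C[0]: P[0] ⊕ 46 = 103; E(K, 103) = 65.
C[1]: P[1] ⊕ 65 = 198; E(K, 198) = 226.
C[2]: P[2] ⊕ 226 = 159; E(K, 159) = 185.
C[3]: P[3] ⊕ 185 = 11; E(K, 11) = 45.
C[4]: P[4] ⊕ 45 = 24; E(K, 24) = 64.

C[4] = 64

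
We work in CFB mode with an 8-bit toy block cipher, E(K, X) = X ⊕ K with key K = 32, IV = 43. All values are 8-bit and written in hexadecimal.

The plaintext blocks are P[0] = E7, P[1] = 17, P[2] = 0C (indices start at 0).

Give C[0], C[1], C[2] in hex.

CFB encryption: C_i = P_i ⊕ E(K, C_{i−1}), with C_{−1} = IV.
C[0]: E(K, 43) = 71; E7 ⊕ 71 = 96.
C[1]: E(K, 96) = A4; 17 ⊕ A4 = B3.
C[2]: E(K, B3) = 81; 0C ⊕ 81 = 8D.

C[0] = 96, C[1] = B3, C[2] = 8D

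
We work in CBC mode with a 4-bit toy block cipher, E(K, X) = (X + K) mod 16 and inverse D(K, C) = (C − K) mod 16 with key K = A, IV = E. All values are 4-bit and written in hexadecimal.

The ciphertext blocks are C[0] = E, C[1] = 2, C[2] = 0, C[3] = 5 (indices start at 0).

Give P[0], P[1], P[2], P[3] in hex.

P[0] = A, P[1] = 6, P[2] = 4, P[3] = B

CBC decryption: P_i = D(K, C_i) ⊕ C_{i−1}, with C_{−1} = IV.
P[0]: D(K, E) = 4; 4 ⊕ E = A.
P[1]: D(K, 2) = 8; 8 ⊕ E = 6.
P[2]: D(K, 0) = 6; 6 ⊕ 2 = 4.
P[3]: D(K, 5) = B; B ⊕ 0 = B.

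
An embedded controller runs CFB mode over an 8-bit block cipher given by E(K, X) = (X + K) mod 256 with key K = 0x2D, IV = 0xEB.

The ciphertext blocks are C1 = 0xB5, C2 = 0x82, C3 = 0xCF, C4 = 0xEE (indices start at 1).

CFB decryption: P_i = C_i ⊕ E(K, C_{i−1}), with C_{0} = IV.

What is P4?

P4 = 0x12

P4: E(K, 0xCF) = 0xFC; 0xEE ⊕ 0xFC = 0x12.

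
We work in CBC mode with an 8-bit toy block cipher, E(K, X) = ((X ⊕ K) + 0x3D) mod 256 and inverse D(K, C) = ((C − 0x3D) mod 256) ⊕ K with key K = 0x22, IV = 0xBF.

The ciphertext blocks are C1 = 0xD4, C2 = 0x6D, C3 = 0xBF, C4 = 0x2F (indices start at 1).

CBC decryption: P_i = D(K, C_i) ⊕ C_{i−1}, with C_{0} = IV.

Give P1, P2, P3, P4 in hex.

P1 = 0x0A, P2 = 0xC6, P3 = 0xCD, P4 = 0x6F

P1: D(K, 0xD4) = 0xB5; 0xB5 ⊕ 0xBF = 0x0A.
P2: D(K, 0x6D) = 0x12; 0x12 ⊕ 0xD4 = 0xC6.
P3: D(K, 0xBF) = 0xA0; 0xA0 ⊕ 0x6D = 0xCD.
P4: D(K, 0x2F) = 0xD0; 0xD0 ⊕ 0xBF = 0x6F.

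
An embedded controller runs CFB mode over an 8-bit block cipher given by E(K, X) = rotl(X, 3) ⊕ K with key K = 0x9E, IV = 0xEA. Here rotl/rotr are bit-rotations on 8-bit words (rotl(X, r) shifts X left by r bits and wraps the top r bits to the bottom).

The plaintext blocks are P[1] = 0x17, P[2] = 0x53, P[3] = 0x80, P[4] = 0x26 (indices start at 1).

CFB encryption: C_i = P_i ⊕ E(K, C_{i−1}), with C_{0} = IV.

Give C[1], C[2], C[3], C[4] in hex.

C[1]: E(K, 0xEA) = 0xC9; 0x17 ⊕ 0xC9 = 0xDE.
C[2]: E(K, 0xDE) = 0x68; 0x53 ⊕ 0x68 = 0x3B.
C[3]: E(K, 0x3B) = 0x47; 0x80 ⊕ 0x47 = 0xC7.
C[4]: E(K, 0xC7) = 0xA0; 0x26 ⊕ 0xA0 = 0x86.

C[1] = 0xDE, C[2] = 0x3B, C[3] = 0xC7, C[4] = 0x86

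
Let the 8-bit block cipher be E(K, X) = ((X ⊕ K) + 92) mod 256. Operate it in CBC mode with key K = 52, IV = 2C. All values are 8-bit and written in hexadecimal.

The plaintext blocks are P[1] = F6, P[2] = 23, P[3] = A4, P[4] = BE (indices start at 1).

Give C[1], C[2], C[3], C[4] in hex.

C[1] = 1A, C[2] = FD, C[3] = 9D, C[4] = 03

CBC encryption: C_i = E(K, P_i ⊕ C_{i−1}), with C_{0} = IV.
C[1]: P[1] ⊕ 2C = DA; E(K, DA) = 1A.
C[2]: P[2] ⊕ 1A = 39; E(K, 39) = FD.
C[3]: P[3] ⊕ FD = 59; E(K, 59) = 9D.
C[4]: P[4] ⊕ 9D = 23; E(K, 23) = 03.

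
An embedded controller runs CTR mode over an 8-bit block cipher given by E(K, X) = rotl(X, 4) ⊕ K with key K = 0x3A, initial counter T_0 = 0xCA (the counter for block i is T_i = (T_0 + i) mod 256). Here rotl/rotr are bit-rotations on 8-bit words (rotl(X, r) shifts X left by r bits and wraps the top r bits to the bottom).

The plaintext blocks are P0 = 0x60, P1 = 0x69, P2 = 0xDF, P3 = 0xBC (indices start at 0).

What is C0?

C0 = 0xF6

CTR encryption: S_i = E(K, T_i) where T_i is the counter for block i; C_i = P_i ⊕ S_i.
C0: T = 0xCA, S = E(K, T) = 0x96; 0x60 ⊕ 0x96 = 0xF6.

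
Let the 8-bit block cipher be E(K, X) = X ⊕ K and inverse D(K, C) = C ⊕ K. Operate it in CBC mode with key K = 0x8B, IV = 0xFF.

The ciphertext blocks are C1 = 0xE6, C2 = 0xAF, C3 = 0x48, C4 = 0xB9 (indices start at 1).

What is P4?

CBC decryption: P_i = D(K, C_i) ⊕ C_{i−1}, with C_{0} = IV.
P4: D(K, 0xB9) = 0x32; 0x32 ⊕ 0x48 = 0x7A.

P4 = 0x7A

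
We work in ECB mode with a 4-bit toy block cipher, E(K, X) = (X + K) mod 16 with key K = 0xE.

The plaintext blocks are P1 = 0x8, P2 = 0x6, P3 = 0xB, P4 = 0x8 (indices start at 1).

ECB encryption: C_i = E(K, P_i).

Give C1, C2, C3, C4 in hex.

C1: E(K, 0x8) = 0x6.
C2: E(K, 0x6) = 0x4.
C3: E(K, 0xB) = 0x9.
C4: E(K, 0x8) = 0x6.

C1 = 0x6, C2 = 0x4, C3 = 0x9, C4 = 0x6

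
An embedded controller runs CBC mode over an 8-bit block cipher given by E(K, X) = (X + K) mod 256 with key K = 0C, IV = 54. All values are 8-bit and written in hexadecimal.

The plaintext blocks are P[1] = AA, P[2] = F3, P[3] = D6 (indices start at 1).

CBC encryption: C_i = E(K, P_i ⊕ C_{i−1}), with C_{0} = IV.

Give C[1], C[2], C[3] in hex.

C[1] = 0A, C[2] = 05, C[3] = DF

C[1]: P[1] ⊕ 54 = FE; E(K, FE) = 0A.
C[2]: P[2] ⊕ 0A = F9; E(K, F9) = 05.
C[3]: P[3] ⊕ 05 = D3; E(K, D3) = DF.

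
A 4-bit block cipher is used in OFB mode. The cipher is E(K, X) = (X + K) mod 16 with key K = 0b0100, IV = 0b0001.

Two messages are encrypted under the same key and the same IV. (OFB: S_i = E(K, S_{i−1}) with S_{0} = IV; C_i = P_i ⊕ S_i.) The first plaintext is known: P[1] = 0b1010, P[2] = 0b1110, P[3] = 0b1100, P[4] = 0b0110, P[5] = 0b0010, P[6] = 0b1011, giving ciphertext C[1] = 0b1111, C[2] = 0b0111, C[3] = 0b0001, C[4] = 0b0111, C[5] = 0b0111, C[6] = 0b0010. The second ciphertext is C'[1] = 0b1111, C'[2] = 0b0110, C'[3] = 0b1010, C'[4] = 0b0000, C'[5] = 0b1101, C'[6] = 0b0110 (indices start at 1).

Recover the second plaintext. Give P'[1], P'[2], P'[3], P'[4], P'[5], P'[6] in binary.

P'[1] = 0b1010, P'[2] = 0b1111, P'[3] = 0b0111, P'[4] = 0b0001, P'[5] = 0b1000, P'[6] = 0b1111

In OFB with a reused IV, both messages share the same keystream S_i, so C_i ⊕ C'_i = P_i ⊕ P'_i and thus P'_i = P_i ⊕ C_i ⊕ C'_i.
P'[1]: 0b1010 ⊕ 0b1111 ⊕ 0b1111 = 0b1010.
P'[2]: 0b1110 ⊕ 0b0111 ⊕ 0b0110 = 0b1111.
P'[3]: 0b1100 ⊕ 0b0001 ⊕ 0b1010 = 0b0111.
P'[4]: 0b0110 ⊕ 0b0111 ⊕ 0b0000 = 0b0001.
P'[5]: 0b0010 ⊕ 0b0111 ⊕ 0b1101 = 0b1000.
P'[6]: 0b1011 ⊕ 0b0010 ⊕ 0b0110 = 0b1111.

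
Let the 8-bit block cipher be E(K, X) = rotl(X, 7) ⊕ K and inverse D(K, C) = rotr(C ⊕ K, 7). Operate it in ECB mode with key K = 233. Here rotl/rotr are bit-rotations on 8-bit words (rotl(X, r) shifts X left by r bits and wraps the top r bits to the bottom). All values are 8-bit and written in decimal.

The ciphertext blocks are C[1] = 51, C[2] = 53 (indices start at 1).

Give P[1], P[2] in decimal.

ECB decryption: P_i = D(K, C_i).
P[1]: D(K, 51) = 181.
P[2]: D(K, 53) = 185.

P[1] = 181, P[2] = 185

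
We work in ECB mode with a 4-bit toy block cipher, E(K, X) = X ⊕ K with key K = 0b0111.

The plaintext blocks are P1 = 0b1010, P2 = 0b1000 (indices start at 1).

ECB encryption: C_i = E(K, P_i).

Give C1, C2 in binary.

C1 = 0b1101, C2 = 0b1111

C1: E(K, 0b1010) = 0b1101.
C2: E(K, 0b1000) = 0b1111.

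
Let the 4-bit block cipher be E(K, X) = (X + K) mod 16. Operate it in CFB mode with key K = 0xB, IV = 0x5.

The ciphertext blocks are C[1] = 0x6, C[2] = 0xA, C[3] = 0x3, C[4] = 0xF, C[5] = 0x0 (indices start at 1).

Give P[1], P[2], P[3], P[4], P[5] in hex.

P[1] = 0x6, P[2] = 0xB, P[3] = 0x6, P[4] = 0x1, P[5] = 0xA

CFB decryption: P_i = C_i ⊕ E(K, C_{i−1}), with C_{0} = IV.
P[1]: E(K, 0x5) = 0x0; 0x6 ⊕ 0x0 = 0x6.
P[2]: E(K, 0x6) = 0x1; 0xA ⊕ 0x1 = 0xB.
P[3]: E(K, 0xA) = 0x5; 0x3 ⊕ 0x5 = 0x6.
P[4]: E(K, 0x3) = 0xE; 0xF ⊕ 0xE = 0x1.
P[5]: E(K, 0xF) = 0xA; 0x0 ⊕ 0xA = 0xA.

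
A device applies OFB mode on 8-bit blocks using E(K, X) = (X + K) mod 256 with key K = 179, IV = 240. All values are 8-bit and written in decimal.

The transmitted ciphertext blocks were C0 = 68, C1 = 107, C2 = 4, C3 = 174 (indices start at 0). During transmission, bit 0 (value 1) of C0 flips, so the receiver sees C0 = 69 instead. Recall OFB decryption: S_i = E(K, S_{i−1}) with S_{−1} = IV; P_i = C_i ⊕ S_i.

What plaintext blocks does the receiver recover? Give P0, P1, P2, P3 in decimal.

P0 = 230, P1 = 61, P2 = 13, P3 = 18

Only C0 changed, to 69. In OFB, a change in C_i flips the same bit in P_i only; the keystream is unaffected. Decrypting the received ciphertext:
P0: S = E(K, 240) = 163; 69 ⊕ 163 = 230.
P1: S = E(K, 163) = 86; 107 ⊕ 86 = 61.
P2: S = E(K, 86) = 9; 4 ⊕ 9 = 13.
P3: S = E(K, 9) = 188; 174 ⊕ 188 = 18.
Blocks that differ from the original plaintext: P0.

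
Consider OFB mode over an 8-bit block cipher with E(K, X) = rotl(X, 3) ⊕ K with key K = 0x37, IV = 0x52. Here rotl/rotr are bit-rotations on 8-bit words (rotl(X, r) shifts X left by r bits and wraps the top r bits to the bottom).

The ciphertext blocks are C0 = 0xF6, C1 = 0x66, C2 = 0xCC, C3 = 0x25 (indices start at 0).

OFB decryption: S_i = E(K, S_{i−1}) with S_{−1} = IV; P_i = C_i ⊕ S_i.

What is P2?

P2 = 0x2B

P0: S = E(K, 0x52) = 0xA5; 0xF6 ⊕ 0xA5 = 0x53.
P1: S = E(K, 0xA5) = 0x1A; 0x66 ⊕ 0x1A = 0x7C.
P2: S = E(K, 0x1A) = 0xE7; 0xCC ⊕ 0xE7 = 0x2B.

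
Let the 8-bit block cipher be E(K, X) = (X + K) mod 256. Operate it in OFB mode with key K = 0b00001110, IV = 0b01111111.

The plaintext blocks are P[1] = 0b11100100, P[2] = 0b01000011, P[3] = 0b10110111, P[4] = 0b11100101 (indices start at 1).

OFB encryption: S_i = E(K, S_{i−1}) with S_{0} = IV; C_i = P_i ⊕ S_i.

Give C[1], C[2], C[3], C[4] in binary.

C[1]: S = E(K, 0b01111111) = 0b10001101; 0b11100100 ⊕ 0b10001101 = 0b01101001.
C[2]: S = E(K, 0b10001101) = 0b10011011; 0b01000011 ⊕ 0b10011011 = 0b11011000.
C[3]: S = E(K, 0b10011011) = 0b10101001; 0b10110111 ⊕ 0b10101001 = 0b00011110.
C[4]: S = E(K, 0b10101001) = 0b10110111; 0b11100101 ⊕ 0b10110111 = 0b01010010.

C[1] = 0b01101001, C[2] = 0b11011000, C[3] = 0b00011110, C[4] = 0b01010010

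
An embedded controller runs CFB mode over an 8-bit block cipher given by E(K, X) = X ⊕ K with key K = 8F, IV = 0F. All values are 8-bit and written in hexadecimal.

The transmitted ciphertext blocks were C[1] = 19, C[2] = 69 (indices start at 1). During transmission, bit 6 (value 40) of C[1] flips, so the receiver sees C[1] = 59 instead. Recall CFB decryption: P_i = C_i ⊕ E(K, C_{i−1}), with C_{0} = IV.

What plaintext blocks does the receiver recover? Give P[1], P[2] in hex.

Only C[1] changed, to 59. In CFB, a change in C_i flips the same bit in P_i and garbles P_{i+1}. Decrypting the received ciphertext:
P[1]: E(K, 0F) = 80; 59 ⊕ 80 = D9.
P[2]: E(K, 59) = D6; 69 ⊕ D6 = BF.
Blocks that differ from the original plaintext: P[1], P[2].

P[1] = D9, P[2] = BF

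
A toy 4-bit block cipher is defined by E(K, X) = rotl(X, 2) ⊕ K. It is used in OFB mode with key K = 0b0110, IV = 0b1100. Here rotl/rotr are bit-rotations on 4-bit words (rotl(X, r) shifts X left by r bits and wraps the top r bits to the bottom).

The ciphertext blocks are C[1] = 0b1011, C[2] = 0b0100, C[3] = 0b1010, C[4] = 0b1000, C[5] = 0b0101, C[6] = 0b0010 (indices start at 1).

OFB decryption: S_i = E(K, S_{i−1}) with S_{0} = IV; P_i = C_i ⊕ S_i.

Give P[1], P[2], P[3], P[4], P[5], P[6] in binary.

P[1] = 0b1110, P[2] = 0b0111, P[3] = 0b0000, P[4] = 0b0100, P[5] = 0b0000, P[6] = 0b0001

P[1]: S = E(K, 0b1100) = 0b0101; 0b1011 ⊕ 0b0101 = 0b1110.
P[2]: S = E(K, 0b0101) = 0b0011; 0b0100 ⊕ 0b0011 = 0b0111.
P[3]: S = E(K, 0b0011) = 0b1010; 0b1010 ⊕ 0b1010 = 0b0000.
P[4]: S = E(K, 0b1010) = 0b1100; 0b1000 ⊕ 0b1100 = 0b0100.
P[5]: S = E(K, 0b1100) = 0b0101; 0b0101 ⊕ 0b0101 = 0b0000.
P[6]: S = E(K, 0b0101) = 0b0011; 0b0010 ⊕ 0b0011 = 0b0001.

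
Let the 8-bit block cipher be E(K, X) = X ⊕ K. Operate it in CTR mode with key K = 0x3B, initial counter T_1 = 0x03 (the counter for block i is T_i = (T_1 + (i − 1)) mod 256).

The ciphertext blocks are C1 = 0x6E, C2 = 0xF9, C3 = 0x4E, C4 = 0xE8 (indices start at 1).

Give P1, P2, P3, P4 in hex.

CTR decryption: S_i = E(K, T_i) where T_i is the counter for block i; P_i = C_i ⊕ S_i.
P1: T = 0x03, S = E(K, T) = 0x38; 0x6E ⊕ 0x38 = 0x56.
P2: T = 0x04, S = E(K, T) = 0x3F; 0xF9 ⊕ 0x3F = 0xC6.
P3: T = 0x05, S = E(K, T) = 0x3E; 0x4E ⊕ 0x3E = 0x70.
P4: T = 0x06, S = E(K, T) = 0x3D; 0xE8 ⊕ 0x3D = 0xD5.

P1 = 0x56, P2 = 0xC6, P3 = 0x70, P4 = 0xD5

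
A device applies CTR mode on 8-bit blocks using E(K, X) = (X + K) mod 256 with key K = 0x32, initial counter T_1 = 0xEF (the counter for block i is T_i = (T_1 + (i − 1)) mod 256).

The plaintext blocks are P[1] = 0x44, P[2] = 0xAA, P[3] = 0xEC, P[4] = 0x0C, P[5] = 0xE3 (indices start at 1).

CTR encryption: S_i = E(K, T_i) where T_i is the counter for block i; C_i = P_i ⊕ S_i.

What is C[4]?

C[4] = 0x28

C[1]: T = 0xEF, S = E(K, T) = 0x21; 0x44 ⊕ 0x21 = 0x65.
C[2]: T = 0xF0, S = E(K, T) = 0x22; 0xAA ⊕ 0x22 = 0x88.
C[3]: T = 0xF1, S = E(K, T) = 0x23; 0xEC ⊕ 0x23 = 0xCF.
C[4]: T = 0xF2, S = E(K, T) = 0x24; 0x0C ⊕ 0x24 = 0x28.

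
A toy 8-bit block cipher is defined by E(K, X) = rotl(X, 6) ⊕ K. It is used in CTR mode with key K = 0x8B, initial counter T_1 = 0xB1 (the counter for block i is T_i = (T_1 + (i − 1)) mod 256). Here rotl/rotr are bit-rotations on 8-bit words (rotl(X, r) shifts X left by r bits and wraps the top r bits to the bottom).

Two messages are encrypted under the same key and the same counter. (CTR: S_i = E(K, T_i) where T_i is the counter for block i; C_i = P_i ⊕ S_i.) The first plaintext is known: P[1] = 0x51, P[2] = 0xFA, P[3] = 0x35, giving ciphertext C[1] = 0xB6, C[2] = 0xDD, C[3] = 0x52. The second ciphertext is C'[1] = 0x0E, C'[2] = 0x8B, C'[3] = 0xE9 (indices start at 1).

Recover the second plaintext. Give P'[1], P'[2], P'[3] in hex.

In CTR with a reused counter, both messages share the same keystream S_i, so C_i ⊕ C'_i = P_i ⊕ P'_i and thus P'_i = P_i ⊕ C_i ⊕ C'_i.
P'[1]: 0x51 ⊕ 0xB6 ⊕ 0x0E = 0xE9.
P'[2]: 0xFA ⊕ 0xDD ⊕ 0x8B = 0xAC.
P'[3]: 0x35 ⊕ 0x52 ⊕ 0xE9 = 0x8E.

P'[1] = 0xE9, P'[2] = 0xAC, P'[3] = 0x8E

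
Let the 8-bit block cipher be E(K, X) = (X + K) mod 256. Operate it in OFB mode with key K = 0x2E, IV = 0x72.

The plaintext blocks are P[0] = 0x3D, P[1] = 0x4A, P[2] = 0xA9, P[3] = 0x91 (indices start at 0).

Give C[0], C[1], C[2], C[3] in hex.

C[0] = 0x9D, C[1] = 0x84, C[2] = 0x55, C[3] = 0xBB

OFB encryption: S_i = E(K, S_{i−1}) with S_{−1} = IV; C_i = P_i ⊕ S_i.
C[0]: S = E(K, 0x72) = 0xA0; 0x3D ⊕ 0xA0 = 0x9D.
C[1]: S = E(K, 0xA0) = 0xCE; 0x4A ⊕ 0xCE = 0x84.
C[2]: S = E(K, 0xCE) = 0xFC; 0xA9 ⊕ 0xFC = 0x55.
C[3]: S = E(K, 0xFC) = 0x2A; 0x91 ⊕ 0x2A = 0xBB.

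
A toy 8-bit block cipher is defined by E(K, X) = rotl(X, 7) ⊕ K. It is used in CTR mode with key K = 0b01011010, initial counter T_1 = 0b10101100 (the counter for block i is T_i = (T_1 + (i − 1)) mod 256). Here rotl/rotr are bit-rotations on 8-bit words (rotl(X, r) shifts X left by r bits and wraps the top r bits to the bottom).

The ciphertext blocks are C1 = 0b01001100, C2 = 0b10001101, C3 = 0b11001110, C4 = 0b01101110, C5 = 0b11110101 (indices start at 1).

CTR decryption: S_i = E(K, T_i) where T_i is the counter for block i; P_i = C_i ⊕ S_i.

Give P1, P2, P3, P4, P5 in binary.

P1: T = 0b10101100, S = E(K, T) = 0b00001100; 0b01001100 ⊕ 0b00001100 = 0b01000000.
P2: T = 0b10101101, S = E(K, T) = 0b10001100; 0b10001101 ⊕ 0b10001100 = 0b00000001.
P3: T = 0b10101110, S = E(K, T) = 0b00001101; 0b11001110 ⊕ 0b00001101 = 0b11000011.
P4: T = 0b10101111, S = E(K, T) = 0b10001101; 0b01101110 ⊕ 0b10001101 = 0b11100011.
P5: T = 0b10110000, S = E(K, T) = 0b00000010; 0b11110101 ⊕ 0b00000010 = 0b11110111.

P1 = 0b01000000, P2 = 0b00000001, P3 = 0b11000011, P4 = 0b11100011, P5 = 0b11110111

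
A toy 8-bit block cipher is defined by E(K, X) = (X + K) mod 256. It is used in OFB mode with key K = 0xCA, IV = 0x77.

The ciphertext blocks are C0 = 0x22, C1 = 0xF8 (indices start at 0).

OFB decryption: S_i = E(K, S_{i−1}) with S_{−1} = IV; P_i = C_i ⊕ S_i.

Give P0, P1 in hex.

P0 = 0x63, P1 = 0xF3

P0: S = E(K, 0x77) = 0x41; 0x22 ⊕ 0x41 = 0x63.
P1: S = E(K, 0x41) = 0x0B; 0xF8 ⊕ 0x0B = 0xF3.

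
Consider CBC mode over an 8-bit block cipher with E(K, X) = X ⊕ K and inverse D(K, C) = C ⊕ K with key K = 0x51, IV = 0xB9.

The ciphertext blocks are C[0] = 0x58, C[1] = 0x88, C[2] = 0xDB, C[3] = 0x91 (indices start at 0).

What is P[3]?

P[3] = 0x1B

CBC decryption: P_i = D(K, C_i) ⊕ C_{i−1}, with C_{−1} = IV.
P[3]: D(K, 0x91) = 0xC0; 0xC0 ⊕ 0xDB = 0x1B.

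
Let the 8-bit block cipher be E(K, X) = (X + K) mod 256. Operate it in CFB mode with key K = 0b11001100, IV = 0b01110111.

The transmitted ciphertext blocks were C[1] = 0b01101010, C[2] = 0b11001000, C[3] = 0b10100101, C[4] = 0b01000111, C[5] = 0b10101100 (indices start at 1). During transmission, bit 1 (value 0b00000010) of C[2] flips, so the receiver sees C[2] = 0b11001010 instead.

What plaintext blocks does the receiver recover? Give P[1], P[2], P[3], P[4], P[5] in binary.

CFB decryption: P_i = C_i ⊕ E(K, C_{i−1}), with C_{0} = IV.
Only C[2] changed, to 0b11001010. In CFB, a change in C_i flips the same bit in P_i and garbles P_{i+1}. Decrypting the received ciphertext:
P[1]: E(K, 0b01110111) = 0b01000011; 0b01101010 ⊕ 0b01000011 = 0b00101001.
P[2]: E(K, 0b01101010) = 0b00110110; 0b11001010 ⊕ 0b00110110 = 0b11111100.
P[3]: E(K, 0b11001010) = 0b10010110; 0b10100101 ⊕ 0b10010110 = 0b00110011.
P[4]: E(K, 0b10100101) = 0b01110001; 0b01000111 ⊕ 0b01110001 = 0b00110110.
P[5]: E(K, 0b01000111) = 0b00010011; 0b10101100 ⊕ 0b00010011 = 0b10111111.
Blocks that differ from the original plaintext: P[2], P[3].

P[1] = 0b00101001, P[2] = 0b11111100, P[3] = 0b00110011, P[4] = 0b00110110, P[5] = 0b10111111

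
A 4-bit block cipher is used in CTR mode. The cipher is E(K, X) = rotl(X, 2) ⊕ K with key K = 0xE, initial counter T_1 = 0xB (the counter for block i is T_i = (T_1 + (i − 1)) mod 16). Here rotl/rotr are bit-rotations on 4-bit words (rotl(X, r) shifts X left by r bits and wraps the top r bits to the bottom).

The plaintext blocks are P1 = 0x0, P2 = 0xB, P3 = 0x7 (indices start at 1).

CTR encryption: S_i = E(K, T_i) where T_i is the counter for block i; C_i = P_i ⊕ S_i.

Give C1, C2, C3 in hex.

C1: T = 0xB, S = E(K, T) = 0x0; 0x0 ⊕ 0x0 = 0x0.
C2: T = 0xC, S = E(K, T) = 0xD; 0xB ⊕ 0xD = 0x6.
C3: T = 0xD, S = E(K, T) = 0x9; 0x7 ⊕ 0x9 = 0xE.

C1 = 0x0, C2 = 0x6, C3 = 0xE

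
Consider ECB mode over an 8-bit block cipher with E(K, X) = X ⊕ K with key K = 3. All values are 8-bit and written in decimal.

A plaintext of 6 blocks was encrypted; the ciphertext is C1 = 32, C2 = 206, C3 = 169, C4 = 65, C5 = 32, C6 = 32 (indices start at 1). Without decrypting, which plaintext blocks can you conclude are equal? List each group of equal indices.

ECB encrypts each block independently with the same key, so equal ciphertext blocks imply equal plaintext blocks.
C1 = C5 = C6 = 32, so P1 = P5 = P6.

P1 = P5 = P6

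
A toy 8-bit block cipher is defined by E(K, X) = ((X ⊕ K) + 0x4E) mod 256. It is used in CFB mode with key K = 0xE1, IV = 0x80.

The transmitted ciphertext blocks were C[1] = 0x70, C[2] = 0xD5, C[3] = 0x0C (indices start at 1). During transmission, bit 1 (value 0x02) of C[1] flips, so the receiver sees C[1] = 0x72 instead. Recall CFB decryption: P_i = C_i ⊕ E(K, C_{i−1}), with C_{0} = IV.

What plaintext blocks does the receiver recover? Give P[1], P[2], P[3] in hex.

Only C[1] changed, to 0x72. In CFB, a change in C_i flips the same bit in P_i and garbles P_{i+1}. Decrypting the received ciphertext:
P[1]: E(K, 0x80) = 0xAF; 0x72 ⊕ 0xAF = 0xDD.
P[2]: E(K, 0x72) = 0xE1; 0xD5 ⊕ 0xE1 = 0x34.
P[3]: E(K, 0xD5) = 0x82; 0x0C ⊕ 0x82 = 0x8E.
Blocks that differ from the original plaintext: P[1], P[2].

P[1] = 0xDD, P[2] = 0x34, P[3] = 0x8E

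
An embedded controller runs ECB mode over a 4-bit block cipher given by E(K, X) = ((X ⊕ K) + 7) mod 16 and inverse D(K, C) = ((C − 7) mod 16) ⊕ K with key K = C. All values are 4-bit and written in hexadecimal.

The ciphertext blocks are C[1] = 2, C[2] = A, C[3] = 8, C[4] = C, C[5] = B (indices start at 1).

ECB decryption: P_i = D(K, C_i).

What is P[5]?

P[5] = 8

P[5]: D(K, B) = 8.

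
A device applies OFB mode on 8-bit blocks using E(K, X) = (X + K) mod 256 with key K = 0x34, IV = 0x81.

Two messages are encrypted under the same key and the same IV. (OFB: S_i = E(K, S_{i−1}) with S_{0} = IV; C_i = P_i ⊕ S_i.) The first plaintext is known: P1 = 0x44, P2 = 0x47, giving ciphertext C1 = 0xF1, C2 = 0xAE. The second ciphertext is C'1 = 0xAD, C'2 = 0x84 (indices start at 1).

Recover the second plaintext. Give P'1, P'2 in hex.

P'1 = 0x18, P'2 = 0x6D

In OFB with a reused IV, both messages share the same keystream S_i, so C_i ⊕ C'_i = P_i ⊕ P'_i and thus P'_i = P_i ⊕ C_i ⊕ C'_i.
P'1: 0x44 ⊕ 0xF1 ⊕ 0xAD = 0x18.
P'2: 0x47 ⊕ 0xAE ⊕ 0x84 = 0x6D.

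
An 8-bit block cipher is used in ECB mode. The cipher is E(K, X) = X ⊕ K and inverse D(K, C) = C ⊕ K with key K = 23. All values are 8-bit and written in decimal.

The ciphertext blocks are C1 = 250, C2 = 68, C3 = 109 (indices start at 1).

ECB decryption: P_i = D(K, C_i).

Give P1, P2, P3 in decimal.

P1 = 237, P2 = 83, P3 = 122

P1: D(K, 250) = 237.
P2: D(K, 68) = 83.
P3: D(K, 109) = 122.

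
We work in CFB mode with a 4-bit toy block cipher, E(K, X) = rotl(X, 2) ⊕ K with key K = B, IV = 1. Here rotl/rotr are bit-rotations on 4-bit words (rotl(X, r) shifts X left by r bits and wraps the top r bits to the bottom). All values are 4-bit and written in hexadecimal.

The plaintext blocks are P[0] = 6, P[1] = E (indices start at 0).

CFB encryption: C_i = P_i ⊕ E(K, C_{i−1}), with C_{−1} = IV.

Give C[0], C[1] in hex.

C[0] = 9, C[1] = 3

C[0]: E(K, 1) = F; 6 ⊕ F = 9.
C[1]: E(K, 9) = D; E ⊕ D = 3.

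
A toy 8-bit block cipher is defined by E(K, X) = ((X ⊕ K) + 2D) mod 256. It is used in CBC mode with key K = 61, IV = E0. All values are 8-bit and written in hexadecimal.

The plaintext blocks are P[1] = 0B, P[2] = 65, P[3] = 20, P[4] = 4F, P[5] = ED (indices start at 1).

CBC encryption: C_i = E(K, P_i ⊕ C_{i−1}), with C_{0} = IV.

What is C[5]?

C[5] = AE

C[1]: P[1] ⊕ E0 = EB; E(K, EB) = B7.
C[2]: P[2] ⊕ B7 = D2; E(K, D2) = E0.
C[3]: P[3] ⊕ E0 = C0; E(K, C0) = CE.
C[4]: P[4] ⊕ CE = 81; E(K, 81) = 0D.
C[5]: P[5] ⊕ 0D = E0; E(K, E0) = AE.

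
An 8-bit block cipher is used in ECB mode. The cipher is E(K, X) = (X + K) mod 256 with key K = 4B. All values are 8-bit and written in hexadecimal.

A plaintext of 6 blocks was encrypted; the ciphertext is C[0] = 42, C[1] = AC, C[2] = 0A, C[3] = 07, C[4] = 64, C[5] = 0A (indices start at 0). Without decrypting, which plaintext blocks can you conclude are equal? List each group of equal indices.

P[2] = P[5]

ECB encrypts each block independently with the same key, so equal ciphertext blocks imply equal plaintext blocks.
C[2] = C[5] = 0A, so P[2] = P[5].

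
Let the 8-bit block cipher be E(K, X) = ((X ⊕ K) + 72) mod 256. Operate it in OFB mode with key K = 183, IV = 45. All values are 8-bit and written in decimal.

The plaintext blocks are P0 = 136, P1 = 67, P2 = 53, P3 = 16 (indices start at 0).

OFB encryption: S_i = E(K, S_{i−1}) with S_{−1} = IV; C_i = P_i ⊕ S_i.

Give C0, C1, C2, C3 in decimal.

C0 = 106, C1 = 222, C2 = 71, C3 = 29

C0: S = E(K, 45) = 226; 136 ⊕ 226 = 106.
C1: S = E(K, 226) = 157; 67 ⊕ 157 = 222.
C2: S = E(K, 157) = 114; 53 ⊕ 114 = 71.
C3: S = E(K, 114) = 13; 16 ⊕ 13 = 29.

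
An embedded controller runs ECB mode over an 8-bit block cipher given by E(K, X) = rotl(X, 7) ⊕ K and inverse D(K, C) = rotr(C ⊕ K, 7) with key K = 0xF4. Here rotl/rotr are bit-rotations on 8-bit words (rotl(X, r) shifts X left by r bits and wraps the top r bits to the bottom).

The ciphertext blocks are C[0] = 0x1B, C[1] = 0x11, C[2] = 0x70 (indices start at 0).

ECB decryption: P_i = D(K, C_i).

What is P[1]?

P[1] = 0xCB

P[1]: D(K, 0x11) = 0xCB.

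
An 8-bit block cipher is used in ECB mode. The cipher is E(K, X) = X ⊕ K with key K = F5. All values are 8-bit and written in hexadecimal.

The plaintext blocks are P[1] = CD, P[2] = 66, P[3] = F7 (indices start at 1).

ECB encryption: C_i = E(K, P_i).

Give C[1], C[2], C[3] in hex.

C[1] = 38, C[2] = 93, C[3] = 02

C[1]: E(K, CD) = 38.
C[2]: E(K, 66) = 93.
C[3]: E(K, F7) = 02.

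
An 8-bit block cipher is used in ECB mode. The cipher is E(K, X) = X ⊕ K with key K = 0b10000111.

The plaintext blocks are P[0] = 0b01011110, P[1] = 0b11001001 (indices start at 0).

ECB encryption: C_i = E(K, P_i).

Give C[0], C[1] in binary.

C[0] = 0b11011001, C[1] = 0b01001110

C[0]: E(K, 0b01011110) = 0b11011001.
C[1]: E(K, 0b11001001) = 0b01001110.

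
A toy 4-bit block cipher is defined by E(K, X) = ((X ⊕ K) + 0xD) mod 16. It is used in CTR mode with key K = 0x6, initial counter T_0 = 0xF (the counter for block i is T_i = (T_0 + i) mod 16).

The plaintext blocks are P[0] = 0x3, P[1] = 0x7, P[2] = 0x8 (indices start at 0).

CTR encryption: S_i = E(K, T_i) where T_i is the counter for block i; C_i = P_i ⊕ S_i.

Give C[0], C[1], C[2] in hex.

C[0]: T = 0xF, S = E(K, T) = 0x6; 0x3 ⊕ 0x6 = 0x5.
C[1]: T = 0x0, S = E(K, T) = 0x3; 0x7 ⊕ 0x3 = 0x4.
C[2]: T = 0x1, S = E(K, T) = 0x4; 0x8 ⊕ 0x4 = 0xC.

C[0] = 0x5, C[1] = 0x4, C[2] = 0xC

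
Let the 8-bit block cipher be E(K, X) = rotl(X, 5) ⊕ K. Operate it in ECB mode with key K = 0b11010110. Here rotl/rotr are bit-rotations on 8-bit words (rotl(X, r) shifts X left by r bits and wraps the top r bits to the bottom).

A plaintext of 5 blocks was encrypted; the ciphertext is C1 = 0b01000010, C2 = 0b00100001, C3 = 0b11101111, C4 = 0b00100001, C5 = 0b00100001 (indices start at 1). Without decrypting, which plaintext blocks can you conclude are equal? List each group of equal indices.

ECB encrypts each block independently with the same key, so equal ciphertext blocks imply equal plaintext blocks.
C2 = C4 = C5 = 0b00100001, so P2 = P4 = P5.

P2 = P4 = P5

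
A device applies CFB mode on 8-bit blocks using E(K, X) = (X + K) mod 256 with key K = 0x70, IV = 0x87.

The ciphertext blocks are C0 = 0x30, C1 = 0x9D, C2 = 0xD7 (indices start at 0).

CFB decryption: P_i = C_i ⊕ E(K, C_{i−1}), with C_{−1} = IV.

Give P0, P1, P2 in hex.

P0: E(K, 0x87) = 0xF7; 0x30 ⊕ 0xF7 = 0xC7.
P1: E(K, 0x30) = 0xA0; 0x9D ⊕ 0xA0 = 0x3D.
P2: E(K, 0x9D) = 0x0D; 0xD7 ⊕ 0x0D = 0xDA.

P0 = 0xC7, P1 = 0x3D, P2 = 0xDA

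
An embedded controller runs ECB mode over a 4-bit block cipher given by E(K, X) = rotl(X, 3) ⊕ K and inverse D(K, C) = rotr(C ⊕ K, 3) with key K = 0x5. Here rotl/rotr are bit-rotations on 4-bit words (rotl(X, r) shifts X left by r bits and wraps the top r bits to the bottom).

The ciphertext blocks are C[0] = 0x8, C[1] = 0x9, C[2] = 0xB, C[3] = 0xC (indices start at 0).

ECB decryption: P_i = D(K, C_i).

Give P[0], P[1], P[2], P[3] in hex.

P[0]: D(K, 0x8) = 0xB.
P[1]: D(K, 0x9) = 0x9.
P[2]: D(K, 0xB) = 0xD.
P[3]: D(K, 0xC) = 0x3.

P[0] = 0xB, P[1] = 0x9, P[2] = 0xD, P[3] = 0x3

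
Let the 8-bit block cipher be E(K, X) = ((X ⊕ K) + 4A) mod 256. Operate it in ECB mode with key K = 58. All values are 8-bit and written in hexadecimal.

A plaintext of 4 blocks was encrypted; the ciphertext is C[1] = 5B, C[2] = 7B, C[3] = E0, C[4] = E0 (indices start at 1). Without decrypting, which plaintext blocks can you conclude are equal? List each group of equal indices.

ECB encrypts each block independently with the same key, so equal ciphertext blocks imply equal plaintext blocks.
C[3] = C[4] = E0, so P[3] = P[4].

P[3] = P[4]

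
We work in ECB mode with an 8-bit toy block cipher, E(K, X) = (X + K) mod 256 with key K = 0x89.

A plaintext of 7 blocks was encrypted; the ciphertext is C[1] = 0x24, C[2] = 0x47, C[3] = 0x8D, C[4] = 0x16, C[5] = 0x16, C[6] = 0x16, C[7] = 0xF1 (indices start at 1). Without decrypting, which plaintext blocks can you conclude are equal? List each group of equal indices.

P[4] = P[5] = P[6]

ECB encrypts each block independently with the same key, so equal ciphertext blocks imply equal plaintext blocks.
C[4] = C[5] = C[6] = 0x16, so P[4] = P[5] = P[6].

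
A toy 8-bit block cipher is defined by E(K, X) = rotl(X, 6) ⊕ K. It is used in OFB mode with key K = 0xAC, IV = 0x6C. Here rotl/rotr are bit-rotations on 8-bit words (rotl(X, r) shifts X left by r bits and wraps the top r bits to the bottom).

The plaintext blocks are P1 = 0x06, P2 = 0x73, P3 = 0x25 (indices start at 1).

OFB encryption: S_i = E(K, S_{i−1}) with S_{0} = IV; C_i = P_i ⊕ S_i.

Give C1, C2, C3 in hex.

C1: S = E(K, 0x6C) = 0xB7; 0x06 ⊕ 0xB7 = 0xB1.
C2: S = E(K, 0xB7) = 0x41; 0x73 ⊕ 0x41 = 0x32.
C3: S = E(K, 0x41) = 0xFC; 0x25 ⊕ 0xFC = 0xD9.

C1 = 0xB1, C2 = 0x32, C3 = 0xD9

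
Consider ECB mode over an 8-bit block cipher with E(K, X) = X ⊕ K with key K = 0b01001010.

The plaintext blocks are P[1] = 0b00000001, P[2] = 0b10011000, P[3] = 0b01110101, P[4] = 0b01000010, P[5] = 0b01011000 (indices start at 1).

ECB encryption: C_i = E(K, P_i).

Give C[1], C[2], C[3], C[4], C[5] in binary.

C[1]: E(K, 0b00000001) = 0b01001011.
C[2]: E(K, 0b10011000) = 0b11010010.
C[3]: E(K, 0b01110101) = 0b00111111.
C[4]: E(K, 0b01000010) = 0b00001000.
C[5]: E(K, 0b01011000) = 0b00010010.

C[1] = 0b01001011, C[2] = 0b11010010, C[3] = 0b00111111, C[4] = 0b00001000, C[5] = 0b00010010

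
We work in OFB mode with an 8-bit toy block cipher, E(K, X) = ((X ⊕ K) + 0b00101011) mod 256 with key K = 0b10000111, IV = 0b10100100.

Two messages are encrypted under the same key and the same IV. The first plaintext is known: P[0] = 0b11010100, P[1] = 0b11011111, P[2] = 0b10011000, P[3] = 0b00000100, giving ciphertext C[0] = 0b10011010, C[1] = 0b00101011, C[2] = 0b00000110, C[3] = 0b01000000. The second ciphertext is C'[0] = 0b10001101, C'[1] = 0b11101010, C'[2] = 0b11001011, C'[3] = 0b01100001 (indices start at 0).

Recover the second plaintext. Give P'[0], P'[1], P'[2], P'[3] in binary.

In OFB with a reused IV, both messages share the same keystream S_i, so C_i ⊕ C'_i = P_i ⊕ P'_i and thus P'_i = P_i ⊕ C_i ⊕ C'_i.
P'[0]: 0b11010100 ⊕ 0b10011010 ⊕ 0b10001101 = 0b11000011.
P'[1]: 0b11011111 ⊕ 0b00101011 ⊕ 0b11101010 = 0b00011110.
P'[2]: 0b10011000 ⊕ 0b00000110 ⊕ 0b11001011 = 0b01010101.
P'[3]: 0b00000100 ⊕ 0b01000000 ⊕ 0b01100001 = 0b00100101.

P'[0] = 0b11000011, P'[1] = 0b00011110, P'[2] = 0b01010101, P'[3] = 0b00100101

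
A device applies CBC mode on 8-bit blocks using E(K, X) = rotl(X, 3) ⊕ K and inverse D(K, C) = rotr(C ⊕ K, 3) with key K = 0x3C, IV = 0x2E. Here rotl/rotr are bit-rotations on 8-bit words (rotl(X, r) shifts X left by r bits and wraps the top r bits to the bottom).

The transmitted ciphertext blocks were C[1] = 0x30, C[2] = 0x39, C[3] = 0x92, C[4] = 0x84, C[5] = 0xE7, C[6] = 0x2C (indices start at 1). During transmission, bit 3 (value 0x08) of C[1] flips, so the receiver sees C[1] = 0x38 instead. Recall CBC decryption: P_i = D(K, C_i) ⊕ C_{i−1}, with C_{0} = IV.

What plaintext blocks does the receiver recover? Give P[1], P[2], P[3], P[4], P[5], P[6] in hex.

Only C[1] changed, to 0x38. In CBC, a change in C_i garbles P_i and flips the same bit in P_{i+1}. Decrypting the received ciphertext:
P[1]: D(K, 0x38) = 0x80; 0x80 ⊕ 0x2E = 0xAE.
P[2]: D(K, 0x39) = 0xA0; 0xA0 ⊕ 0x38 = 0x98.
P[3]: D(K, 0x92) = 0xD5; 0xD5 ⊕ 0x39 = 0xEC.
P[4]: D(K, 0x84) = 0x17; 0x17 ⊕ 0x92 = 0x85.
P[5]: D(K, 0xE7) = 0x7B; 0x7B ⊕ 0x84 = 0xFF.
P[6]: D(K, 0x2C) = 0x02; 0x02 ⊕ 0xE7 = 0xE5.
Blocks that differ from the original plaintext: P[1], P[2].

P[1] = 0xAE, P[2] = 0x98, P[3] = 0xEC, P[4] = 0x85, P[5] = 0xFF, P[6] = 0xE5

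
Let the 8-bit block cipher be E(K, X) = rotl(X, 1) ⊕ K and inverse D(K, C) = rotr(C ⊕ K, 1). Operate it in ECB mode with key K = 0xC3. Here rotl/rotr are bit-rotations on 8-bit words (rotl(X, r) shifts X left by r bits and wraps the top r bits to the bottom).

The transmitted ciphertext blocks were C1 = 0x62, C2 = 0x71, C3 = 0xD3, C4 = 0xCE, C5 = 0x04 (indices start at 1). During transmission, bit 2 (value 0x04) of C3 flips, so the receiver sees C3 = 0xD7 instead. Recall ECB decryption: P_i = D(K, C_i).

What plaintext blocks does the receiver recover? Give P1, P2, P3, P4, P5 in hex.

P1 = 0xD0, P2 = 0x59, P3 = 0x0A, P4 = 0x86, P5 = 0xE3

Only C3 changed, to 0xD7. In ECB, a change in C_i affects only P_i. Decrypting the received ciphertext:
P1: D(K, 0x62) = 0xD0.
P2: D(K, 0x71) = 0x59.
P3: D(K, 0xD7) = 0x0A.
P4: D(K, 0xCE) = 0x86.
P5: D(K, 0x04) = 0xE3.
Blocks that differ from the original plaintext: P3.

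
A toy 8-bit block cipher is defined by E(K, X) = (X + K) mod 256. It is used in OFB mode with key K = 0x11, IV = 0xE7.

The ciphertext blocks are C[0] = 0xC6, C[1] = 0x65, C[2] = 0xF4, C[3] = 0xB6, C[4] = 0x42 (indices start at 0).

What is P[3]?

OFB decryption: S_i = E(K, S_{i−1}) with S_{−1} = IV; P_i = C_i ⊕ S_i.
P[0]: S = E(K, 0xE7) = 0xF8; 0xC6 ⊕ 0xF8 = 0x3E.
P[1]: S = E(K, 0xF8) = 0x09; 0x65 ⊕ 0x09 = 0x6C.
P[2]: S = E(K, 0x09) = 0x1A; 0xF4 ⊕ 0x1A = 0xEE.
P[3]: S = E(K, 0x1A) = 0x2B; 0xB6 ⊕ 0x2B = 0x9D.

P[3] = 0x9D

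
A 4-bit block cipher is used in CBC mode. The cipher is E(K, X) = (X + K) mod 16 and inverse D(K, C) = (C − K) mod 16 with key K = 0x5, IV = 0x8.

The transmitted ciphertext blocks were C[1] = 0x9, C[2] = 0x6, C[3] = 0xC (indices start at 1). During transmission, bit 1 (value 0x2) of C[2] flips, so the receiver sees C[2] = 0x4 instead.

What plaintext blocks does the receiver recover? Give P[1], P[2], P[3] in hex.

P[1] = 0xC, P[2] = 0x6, P[3] = 0x3

CBC decryption: P_i = D(K, C_i) ⊕ C_{i−1}, with C_{0} = IV.
Only C[2] changed, to 0x4. In CBC, a change in C_i garbles P_i and flips the same bit in P_{i+1}. Decrypting the received ciphertext:
P[1]: D(K, 0x9) = 0x4; 0x4 ⊕ 0x8 = 0xC.
P[2]: D(K, 0x4) = 0xF; 0xF ⊕ 0x9 = 0x6.
P[3]: D(K, 0xC) = 0x7; 0x7 ⊕ 0x4 = 0x3.
Blocks that differ from the original plaintext: P[2], P[3].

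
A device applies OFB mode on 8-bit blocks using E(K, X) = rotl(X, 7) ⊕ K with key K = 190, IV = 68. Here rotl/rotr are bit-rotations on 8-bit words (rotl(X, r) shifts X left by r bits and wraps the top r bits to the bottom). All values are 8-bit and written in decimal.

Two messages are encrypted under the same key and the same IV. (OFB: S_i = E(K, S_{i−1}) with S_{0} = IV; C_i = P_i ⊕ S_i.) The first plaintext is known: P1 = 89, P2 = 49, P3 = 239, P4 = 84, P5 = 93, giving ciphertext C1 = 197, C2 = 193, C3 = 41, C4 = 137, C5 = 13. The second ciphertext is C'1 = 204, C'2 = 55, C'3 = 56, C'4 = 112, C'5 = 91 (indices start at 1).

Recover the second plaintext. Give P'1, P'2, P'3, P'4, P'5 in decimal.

P'1 = 80, P'2 = 199, P'3 = 254, P'4 = 173, P'5 = 11

In OFB with a reused IV, both messages share the same keystream S_i, so C_i ⊕ C'_i = P_i ⊕ P'_i and thus P'_i = P_i ⊕ C_i ⊕ C'_i.
P'1: 89 ⊕ 197 ⊕ 204 = 80.
P'2: 49 ⊕ 193 ⊕ 55 = 199.
P'3: 239 ⊕ 41 ⊕ 56 = 254.
P'4: 84 ⊕ 137 ⊕ 112 = 173.
P'5: 93 ⊕ 13 ⊕ 91 = 11.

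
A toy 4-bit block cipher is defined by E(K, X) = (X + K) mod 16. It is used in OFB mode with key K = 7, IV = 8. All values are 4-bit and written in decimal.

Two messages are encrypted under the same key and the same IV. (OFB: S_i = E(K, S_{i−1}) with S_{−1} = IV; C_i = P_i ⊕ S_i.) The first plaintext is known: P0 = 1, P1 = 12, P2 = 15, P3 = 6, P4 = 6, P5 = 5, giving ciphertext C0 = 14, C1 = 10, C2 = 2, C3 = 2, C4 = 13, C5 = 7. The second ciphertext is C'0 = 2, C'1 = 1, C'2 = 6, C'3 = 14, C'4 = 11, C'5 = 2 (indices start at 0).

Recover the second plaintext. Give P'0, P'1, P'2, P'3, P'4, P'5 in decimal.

P'0 = 13, P'1 = 7, P'2 = 11, P'3 = 10, P'4 = 0, P'5 = 0

In OFB with a reused IV, both messages share the same keystream S_i, so C_i ⊕ C'_i = P_i ⊕ P'_i and thus P'_i = P_i ⊕ C_i ⊕ C'_i.
P'0: 1 ⊕ 14 ⊕ 2 = 13.
P'1: 12 ⊕ 10 ⊕ 1 = 7.
P'2: 15 ⊕ 2 ⊕ 6 = 11.
P'3: 6 ⊕ 2 ⊕ 14 = 10.
P'4: 6 ⊕ 13 ⊕ 11 = 0.
P'5: 5 ⊕ 7 ⊕ 2 = 0.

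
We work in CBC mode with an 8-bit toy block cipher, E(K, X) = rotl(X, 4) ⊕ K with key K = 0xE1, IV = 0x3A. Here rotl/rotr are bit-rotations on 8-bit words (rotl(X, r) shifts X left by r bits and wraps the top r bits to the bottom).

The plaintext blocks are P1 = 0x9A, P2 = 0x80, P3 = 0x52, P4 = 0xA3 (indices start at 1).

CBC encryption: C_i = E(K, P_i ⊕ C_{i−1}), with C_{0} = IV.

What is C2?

C2 = 0x57

C1: P1 ⊕ 0x3A = 0xA0; E(K, 0xA0) = 0xEB.
C2: P2 ⊕ 0xEB = 0x6B; E(K, 0x6B) = 0x57.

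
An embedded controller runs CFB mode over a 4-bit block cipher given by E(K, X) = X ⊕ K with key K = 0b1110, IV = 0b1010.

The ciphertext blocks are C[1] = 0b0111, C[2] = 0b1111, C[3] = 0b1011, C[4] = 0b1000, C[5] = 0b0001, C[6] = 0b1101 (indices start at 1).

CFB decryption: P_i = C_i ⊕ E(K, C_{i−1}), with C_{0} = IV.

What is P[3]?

P[3] = 0b1010

P[3]: E(K, 0b1111) = 0b0001; 0b1011 ⊕ 0b0001 = 0b1010.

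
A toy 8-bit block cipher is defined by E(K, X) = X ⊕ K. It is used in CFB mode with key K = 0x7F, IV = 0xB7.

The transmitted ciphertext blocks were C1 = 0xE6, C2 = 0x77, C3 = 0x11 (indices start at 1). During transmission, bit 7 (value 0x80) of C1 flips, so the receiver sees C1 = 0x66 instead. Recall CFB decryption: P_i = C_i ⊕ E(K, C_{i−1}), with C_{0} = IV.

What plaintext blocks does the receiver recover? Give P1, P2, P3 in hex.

Only C1 changed, to 0x66. In CFB, a change in C_i flips the same bit in P_i and garbles P_{i+1}. Decrypting the received ciphertext:
P1: E(K, 0xB7) = 0xC8; 0x66 ⊕ 0xC8 = 0xAE.
P2: E(K, 0x66) = 0x19; 0x77 ⊕ 0x19 = 0x6E.
P3: E(K, 0x77) = 0x08; 0x11 ⊕ 0x08 = 0x19.
Blocks that differ from the original plaintext: P1, P2.

P1 = 0xAE, P2 = 0x6E, P3 = 0x19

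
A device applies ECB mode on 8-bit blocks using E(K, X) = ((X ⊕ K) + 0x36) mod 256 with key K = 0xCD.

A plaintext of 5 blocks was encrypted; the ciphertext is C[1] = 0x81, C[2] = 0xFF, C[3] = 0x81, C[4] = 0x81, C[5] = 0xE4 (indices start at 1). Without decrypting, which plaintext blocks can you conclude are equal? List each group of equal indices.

ECB encrypts each block independently with the same key, so equal ciphertext blocks imply equal plaintext blocks.
C[1] = C[3] = C[4] = 0x81, so P[1] = P[3] = P[4].

P[1] = P[3] = P[4]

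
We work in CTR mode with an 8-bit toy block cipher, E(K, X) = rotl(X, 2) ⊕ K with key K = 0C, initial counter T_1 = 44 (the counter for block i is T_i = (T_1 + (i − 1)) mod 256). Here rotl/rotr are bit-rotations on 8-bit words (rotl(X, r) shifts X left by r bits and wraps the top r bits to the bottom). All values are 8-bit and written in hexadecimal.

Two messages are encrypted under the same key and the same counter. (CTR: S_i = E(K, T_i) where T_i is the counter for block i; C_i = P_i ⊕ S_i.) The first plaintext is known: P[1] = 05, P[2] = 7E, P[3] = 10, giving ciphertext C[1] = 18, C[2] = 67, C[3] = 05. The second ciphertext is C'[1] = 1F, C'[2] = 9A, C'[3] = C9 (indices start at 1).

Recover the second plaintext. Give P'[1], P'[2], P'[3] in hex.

In CTR with a reused counter, both messages share the same keystream S_i, so C_i ⊕ C'_i = P_i ⊕ P'_i and thus P'_i = P_i ⊕ C_i ⊕ C'_i.
P'[1]: 05 ⊕ 18 ⊕ 1F = 02.
P'[2]: 7E ⊕ 67 ⊕ 9A = 83.
P'[3]: 10 ⊕ 05 ⊕ C9 = DC.

P'[1] = 02, P'[2] = 83, P'[3] = DC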